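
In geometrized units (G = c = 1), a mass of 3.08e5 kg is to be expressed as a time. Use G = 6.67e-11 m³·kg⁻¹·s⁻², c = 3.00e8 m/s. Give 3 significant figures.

Mass → time via G/c³.
3.08e5 kg × (G/c³) = 7.61e-31 s

7.61e-31 s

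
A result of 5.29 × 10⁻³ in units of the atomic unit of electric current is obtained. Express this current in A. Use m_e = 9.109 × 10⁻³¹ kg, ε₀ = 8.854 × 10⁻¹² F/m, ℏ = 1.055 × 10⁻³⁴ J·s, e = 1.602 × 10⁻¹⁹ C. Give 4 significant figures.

One atomic unit of electric current: I_au = e E_h/ℏ = m_e e⁵/((4πε₀)²ℏ³) = 6.612 × 10⁻³ A.
5.29 × 10⁻³ × 6.612 × 10⁻³ A = 3.498 × 10⁻⁵ A

3.498 × 10⁻⁵ A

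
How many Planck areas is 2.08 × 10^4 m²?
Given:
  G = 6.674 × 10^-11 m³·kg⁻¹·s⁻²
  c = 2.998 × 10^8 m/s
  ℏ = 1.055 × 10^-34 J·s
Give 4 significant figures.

7.960 × 10^73

Planck area: A_P = ℏG/c³ = 2.613 × 10^-70 m².
2.08 × 10^4 / 2.613 × 10^-70 = 7.960 × 10^73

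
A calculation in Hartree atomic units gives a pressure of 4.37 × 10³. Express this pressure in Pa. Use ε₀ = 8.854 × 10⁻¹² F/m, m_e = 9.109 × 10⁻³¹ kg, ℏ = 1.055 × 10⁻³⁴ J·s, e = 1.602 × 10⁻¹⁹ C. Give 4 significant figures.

1.280 × 10¹⁷ Pa

One atomic unit of pressure: P_au = E_h/a₀³ = m_e⁴e¹⁰/((4πε₀)⁵ℏ⁸) = 2.929 × 10¹³ Pa.
4.37 × 10³ × 2.929 × 10¹³ Pa = 1.280 × 10¹⁷ Pa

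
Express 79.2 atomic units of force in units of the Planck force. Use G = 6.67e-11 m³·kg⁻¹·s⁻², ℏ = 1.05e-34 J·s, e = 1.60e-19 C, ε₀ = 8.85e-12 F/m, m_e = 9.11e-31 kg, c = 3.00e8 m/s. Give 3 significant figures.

atomic unit of force: F_au = E_h/a₀ = m_e²e⁶/((4πε₀)³ℏ⁴) = 8.33e-8 N
Planck force: F_P = c⁴/G = 1.21e44 N
79.2 × 8.33e-8 / 1.21e44 = 5.43e-50

5.43e-50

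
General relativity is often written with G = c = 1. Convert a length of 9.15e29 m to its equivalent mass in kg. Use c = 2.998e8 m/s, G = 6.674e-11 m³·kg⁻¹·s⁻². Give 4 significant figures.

1.232e57 kg

Length → mass via c²/G.
9.15e29 m × (c²/G) = 1.232e57 kg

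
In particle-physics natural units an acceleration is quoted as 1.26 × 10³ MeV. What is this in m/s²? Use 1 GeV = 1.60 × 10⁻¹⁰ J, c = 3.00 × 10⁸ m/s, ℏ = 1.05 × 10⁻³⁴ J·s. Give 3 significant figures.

Acceleration is [L]/[T]² = c·[E]/ℏ.
1 GeV → c/ℏ × (1 GeV in J) = 4.57 × 10³² m/s².
Convert the energy scale: 1.26 × 10³ MeV = 1.26 GeV.
Result: 1.26 × 4.57 × 10³² = 5.76 × 10³² m/s².

5.76 × 10³² m/s²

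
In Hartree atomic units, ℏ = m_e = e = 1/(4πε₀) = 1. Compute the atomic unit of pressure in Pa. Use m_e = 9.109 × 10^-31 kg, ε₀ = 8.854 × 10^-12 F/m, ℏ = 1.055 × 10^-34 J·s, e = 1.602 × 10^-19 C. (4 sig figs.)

Dimensional analysis gives P_au = E_h/a₀³ = m_e⁴e¹⁰/((4πε₀)⁵ℏ⁸).
E_h = 4.354 × 10^-18 J
a₀ = 5.297 × 10^-11 m
E_h/a₀³ = 2.929 × 10^13 Pa

2.929 × 10^13 Pa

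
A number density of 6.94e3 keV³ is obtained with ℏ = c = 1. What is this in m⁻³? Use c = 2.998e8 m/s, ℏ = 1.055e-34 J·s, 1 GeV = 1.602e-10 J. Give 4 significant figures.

Number density is [L]⁻³ = [E]³/(ℏc)³.
1 GeV³ → 1/(ℏc)³ × (1 GeV in J)³ = 1.299e47 m⁻³.
Convert the energy scale: 6.94e3 keV³ = 6.94e-15 GeV³.
Result: 6.94e-15 × 1.299e47 = 9.018e32 m⁻³.

9.018e32 m⁻³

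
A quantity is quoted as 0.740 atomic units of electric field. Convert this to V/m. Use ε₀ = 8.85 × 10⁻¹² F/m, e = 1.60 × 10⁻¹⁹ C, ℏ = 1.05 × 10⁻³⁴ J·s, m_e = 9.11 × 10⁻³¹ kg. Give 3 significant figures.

One atomic unit of electric field: E_au = E_h/(e a₀) = m_e²e⁵/((4πε₀)³ℏ⁴) = 5.20 × 10¹¹ V/m.
0.740 × 5.20 × 10¹¹ V/m = 3.85 × 10¹¹ V/m

3.85 × 10¹¹ V/m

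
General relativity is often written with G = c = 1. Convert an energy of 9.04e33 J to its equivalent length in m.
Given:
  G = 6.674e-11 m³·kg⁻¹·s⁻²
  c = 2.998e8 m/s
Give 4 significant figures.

7.468e-11 m

Energy → length via G/c⁴.
9.04e33 J × (G/c⁴) = 7.468e-11 m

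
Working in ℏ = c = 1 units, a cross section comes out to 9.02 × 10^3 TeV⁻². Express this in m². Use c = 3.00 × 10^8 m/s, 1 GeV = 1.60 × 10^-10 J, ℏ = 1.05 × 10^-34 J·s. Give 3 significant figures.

3.50 × 10^-34 m²

Area is [L]² = [E]⁻²·(ℏc)²; restore (ℏc)².
1 GeV⁻² → (ℏc)² × (1 GeV in J)⁻² = 3.88 × 10^-32 m².
Convert the energy scale: 9.02 × 10^3 TeV⁻² = 9.02 × 10^-3 GeV⁻².
Result: 9.02 × 10^-3 × 3.88 × 10^-32 = 3.50 × 10^-34 m².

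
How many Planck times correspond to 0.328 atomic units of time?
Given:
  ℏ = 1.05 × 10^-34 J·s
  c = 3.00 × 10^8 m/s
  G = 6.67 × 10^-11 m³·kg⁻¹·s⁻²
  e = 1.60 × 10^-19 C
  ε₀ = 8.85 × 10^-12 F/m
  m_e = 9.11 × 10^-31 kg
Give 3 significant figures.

atomic unit of time: τ_au = (4πε₀)²ℏ³/(m_e e⁴) = 2.40 × 10^-17 s
Planck time: t_P = √(ℏG/c⁵) = 5.37 × 10^-44 s
0.328 × 2.40 × 10^-17 / 5.37 × 10^-44 = 1.47 × 10^26

1.47 × 10^26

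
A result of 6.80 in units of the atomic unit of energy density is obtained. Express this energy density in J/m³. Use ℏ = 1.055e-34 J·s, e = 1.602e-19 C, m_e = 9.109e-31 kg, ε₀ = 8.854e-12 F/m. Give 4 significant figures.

One atomic unit of energy density: u_au = E_h/a₀³ = m_e⁴e¹⁰/((4πε₀)⁵ℏ⁸) = 2.929e13 J/m³.
6.80 × 2.929e13 J/m³ = 1.992e14 J/m³

1.992e14 J/m³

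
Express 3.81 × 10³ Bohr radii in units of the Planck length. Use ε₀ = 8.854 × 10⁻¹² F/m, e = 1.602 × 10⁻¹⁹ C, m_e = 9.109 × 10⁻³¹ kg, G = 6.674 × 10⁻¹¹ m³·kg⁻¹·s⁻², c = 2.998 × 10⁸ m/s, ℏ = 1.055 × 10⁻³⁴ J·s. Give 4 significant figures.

Bohr radius: a₀ = 4πε₀ℏ²/(m_e e²) = 5.297 × 10⁻¹¹ m
Planck length: ℓ_P = √(ℏG/c³) = 1.616 × 10⁻³⁵ m
3.81 × 10³ × 5.297 × 10⁻¹¹ / 1.616 × 10⁻³⁵ = 1.249 × 10²⁸

1.249 × 10²⁸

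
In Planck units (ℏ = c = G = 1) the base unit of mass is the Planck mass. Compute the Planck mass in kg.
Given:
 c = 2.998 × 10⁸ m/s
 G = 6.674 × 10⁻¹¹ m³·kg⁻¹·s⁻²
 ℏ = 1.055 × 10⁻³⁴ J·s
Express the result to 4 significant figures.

m_P = √(ℏc/G)
  = √(4.739 × 10⁻¹⁶)
  = 2.177 × 10⁻⁸ kg

2.177 × 10⁻⁸ kg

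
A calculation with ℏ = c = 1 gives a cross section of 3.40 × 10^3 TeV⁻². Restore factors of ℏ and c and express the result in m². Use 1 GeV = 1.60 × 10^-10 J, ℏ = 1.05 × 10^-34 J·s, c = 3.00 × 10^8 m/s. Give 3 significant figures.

1.32 × 10^-34 m²

Area is [L]² = [E]⁻²·(ℏc)²; restore (ℏc)².
1 GeV⁻² → (ℏc)² × (1 GeV in J)⁻² = 3.88 × 10^-32 m².
Convert the energy scale: 3.40 × 10^3 TeV⁻² = 3.40 × 10^-3 GeV⁻².
Result: 3.40 × 10^-3 × 3.88 × 10^-32 = 1.32 × 10^-34 m².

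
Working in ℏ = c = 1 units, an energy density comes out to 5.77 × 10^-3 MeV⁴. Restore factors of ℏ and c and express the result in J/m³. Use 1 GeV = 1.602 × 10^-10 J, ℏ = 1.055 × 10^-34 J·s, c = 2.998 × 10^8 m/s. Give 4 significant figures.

[E]/[L]³ = [E]⁴/(ℏc)³; restore (ℏc)⁻³.
1 GeV⁴ → 1/(ℏc)³ × (1 GeV in J)⁴ = 2.082 × 10^37 J/m³.
Convert the energy scale: 5.77 × 10^-3 MeV⁴ = 5.77 × 10^-15 GeV⁴.
Result: 5.77 × 10^-15 × 2.082 × 10^37 = 1.201 × 10^23 J/m³.

1.201 × 10^23 J/m³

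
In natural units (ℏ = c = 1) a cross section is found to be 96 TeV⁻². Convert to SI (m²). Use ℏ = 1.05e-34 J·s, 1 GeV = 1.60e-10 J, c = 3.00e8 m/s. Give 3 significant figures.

Area is [L]² = [E]⁻²·(ℏc)²; restore (ℏc)².
1 GeV⁻² → (ℏc)² × (1 GeV in J)⁻² = 3.88e-32 m².
Convert the energy scale: 96 TeV⁻² = 9.60e-5 GeV⁻².
Result: 9.60e-5 × 3.88e-32 = 3.72e-36 m².

3.72e-36 m²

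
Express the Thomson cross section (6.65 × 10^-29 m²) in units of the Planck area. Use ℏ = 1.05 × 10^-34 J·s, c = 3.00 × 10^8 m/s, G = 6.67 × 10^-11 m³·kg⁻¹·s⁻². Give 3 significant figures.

Planck area: A_P = ℏG/c³ = 2.59 × 10^-70 m².
6.65 × 10^-29 / 2.59 × 10^-70 = 2.56 × 10^41

2.56 × 10^41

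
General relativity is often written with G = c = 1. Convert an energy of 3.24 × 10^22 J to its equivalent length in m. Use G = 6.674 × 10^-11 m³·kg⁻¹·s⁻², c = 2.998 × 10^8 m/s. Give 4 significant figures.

Energy → length via G/c⁴.
3.24 × 10^22 J × (G/c⁴) = 2.677 × 10^-22 m

2.677 × 10^-22 m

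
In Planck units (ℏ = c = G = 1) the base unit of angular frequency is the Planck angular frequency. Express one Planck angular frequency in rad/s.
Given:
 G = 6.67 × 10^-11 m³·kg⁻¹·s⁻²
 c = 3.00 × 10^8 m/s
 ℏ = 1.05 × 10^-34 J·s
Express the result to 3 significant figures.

1.86 × 10^43 rad/s

ω_P = √(c⁵/(ℏG))
  = √(3.47 × 10^86)
  = 1.86 × 10^43 rad/s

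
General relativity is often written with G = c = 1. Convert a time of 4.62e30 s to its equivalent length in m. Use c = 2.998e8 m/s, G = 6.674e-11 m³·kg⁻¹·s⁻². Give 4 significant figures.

1.385e39 m

Time → length via c.
4.62e30 s × (c) = 1.385e39 m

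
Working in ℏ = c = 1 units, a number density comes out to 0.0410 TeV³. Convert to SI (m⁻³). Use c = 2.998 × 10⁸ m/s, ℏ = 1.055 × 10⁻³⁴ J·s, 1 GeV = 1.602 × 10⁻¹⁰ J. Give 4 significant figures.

Number density is [L]⁻³ = [E]³/(ℏc)³.
1 GeV³ → 1/(ℏc)³ × (1 GeV in J)³ = 1.299 × 10⁴⁷ m⁻³.
Convert the energy scale: 0.0410 TeV³ = 4.10 × 10⁷ GeV³.
Result: 4.10 × 10⁷ × 1.299 × 10⁴⁷ = 5.327 × 10⁵⁴ m⁻³.

5.327 × 10⁵⁴ m⁻³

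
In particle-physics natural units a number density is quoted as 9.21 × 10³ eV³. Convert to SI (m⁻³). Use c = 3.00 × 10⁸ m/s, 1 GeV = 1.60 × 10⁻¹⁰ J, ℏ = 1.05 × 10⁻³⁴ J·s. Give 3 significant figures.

Number density is [L]⁻³ = [E]³/(ℏc)³.
1 GeV³ → 1/(ℏc)³ × (1 GeV in J)³ = 1.31 × 10⁴⁷ m⁻³.
Convert the energy scale: 9.21 × 10³ eV³ = 9.21 × 10⁻²⁴ GeV³.
Result: 9.21 × 10⁻²⁴ × 1.31 × 10⁴⁷ = 1.21 × 10²⁴ m⁻³.

1.21 × 10²⁴ m⁻³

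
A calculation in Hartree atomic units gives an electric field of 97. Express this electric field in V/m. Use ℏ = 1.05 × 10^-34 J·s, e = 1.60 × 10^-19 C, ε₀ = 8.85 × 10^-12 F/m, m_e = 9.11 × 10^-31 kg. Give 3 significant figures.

5.05 × 10^13 V/m

One atomic unit of electric field: E_au = E_h/(e a₀) = m_e²e⁵/((4πε₀)³ℏ⁴) = 5.20 × 10^11 V/m.
97 × 5.20 × 10^11 V/m = 5.05 × 10^13 V/m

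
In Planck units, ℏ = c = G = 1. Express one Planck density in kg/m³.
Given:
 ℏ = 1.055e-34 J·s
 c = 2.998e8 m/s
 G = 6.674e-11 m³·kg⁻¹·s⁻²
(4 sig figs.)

Dimensional analysis gives ρ_P = c⁵/(ℏG²).
  = 2.422e42 / 4.699e-55
  = 5.154e96 kg/m³

5.154e96 kg/m³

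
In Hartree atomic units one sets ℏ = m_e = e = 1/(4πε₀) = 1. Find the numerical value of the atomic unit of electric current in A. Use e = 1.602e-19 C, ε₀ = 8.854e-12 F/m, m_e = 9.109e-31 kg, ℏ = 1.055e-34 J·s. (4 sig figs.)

6.612e-3 A

I_au = e E_h/ℏ = m_e e⁵/((4πε₀)²ℏ³)
E_h = 4.354e-18 J
e·E_h/ℏ = 6.612e-3 A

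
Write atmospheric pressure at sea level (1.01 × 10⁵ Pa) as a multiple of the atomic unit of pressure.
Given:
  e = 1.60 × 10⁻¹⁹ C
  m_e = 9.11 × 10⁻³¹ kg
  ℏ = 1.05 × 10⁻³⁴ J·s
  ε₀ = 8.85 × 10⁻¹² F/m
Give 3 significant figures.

3.35 × 10⁻⁹

atomic unit of pressure: P_au = E_h/a₀³ = m_e⁴e¹⁰/((4πε₀)⁵ℏ⁸) = 3.01 × 10¹³ Pa.
1.01 × 10⁵ / 3.01 × 10¹³ = 3.35 × 10⁻⁹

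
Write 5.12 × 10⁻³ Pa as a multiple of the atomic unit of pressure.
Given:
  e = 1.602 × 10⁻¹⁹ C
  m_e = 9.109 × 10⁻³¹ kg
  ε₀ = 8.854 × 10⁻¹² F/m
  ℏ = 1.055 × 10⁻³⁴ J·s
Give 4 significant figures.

atomic unit of pressure: P_au = E_h/a₀³ = m_e⁴e¹⁰/((4πε₀)⁵ℏ⁸) = 2.929 × 10¹³ Pa.
5.12 × 10⁻³ / 2.929 × 10¹³ = 1.748 × 10⁻¹⁶

1.748 × 10⁻¹⁶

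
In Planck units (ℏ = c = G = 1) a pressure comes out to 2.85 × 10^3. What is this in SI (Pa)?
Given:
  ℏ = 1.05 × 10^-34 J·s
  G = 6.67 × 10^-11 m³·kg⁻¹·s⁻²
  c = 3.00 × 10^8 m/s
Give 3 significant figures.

1.33 × 10^117 Pa

One Planck pressure: p_P = c⁷/(ℏG²) = 4.68 × 10^113 Pa.
2.85 × 10^3 × 4.68 × 10^113 Pa = 1.33 × 10^117 Pa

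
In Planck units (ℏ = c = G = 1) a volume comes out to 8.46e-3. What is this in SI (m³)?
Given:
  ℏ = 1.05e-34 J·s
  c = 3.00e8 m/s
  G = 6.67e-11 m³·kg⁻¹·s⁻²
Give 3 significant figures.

One Planck volume: V_P = (ℏG/c³)^(3/2) = 4.18e-105 m³.
8.46e-3 × 4.18e-105 m³ = 3.53e-107 m³

3.53e-107 m³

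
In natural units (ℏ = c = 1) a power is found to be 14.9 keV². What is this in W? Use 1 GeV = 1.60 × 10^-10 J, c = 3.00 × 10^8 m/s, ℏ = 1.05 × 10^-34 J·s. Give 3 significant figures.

Power is [E]/[T] = [E]²/ℏ.
1 GeV² → 1/ℏ × (1 GeV in J)² = 2.44 × 10^14 W.
Convert the energy scale: 14.9 keV² = 1.49 × 10^-11 GeV².
Result: 1.49 × 10^-11 × 2.44 × 10^14 = 3.63 × 10^3 W.

3.63 × 10^3 W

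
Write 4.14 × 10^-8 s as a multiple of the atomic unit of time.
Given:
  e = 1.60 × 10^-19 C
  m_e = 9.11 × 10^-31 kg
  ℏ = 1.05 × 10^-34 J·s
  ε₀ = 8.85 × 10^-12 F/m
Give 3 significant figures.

atomic unit of time: τ_au = (4πε₀)²ℏ³/(m_e e⁴) = 2.40 × 10^-17 s.
4.14 × 10^-8 / 2.40 × 10^-17 = 1.73 × 10^9

1.73 × 10^9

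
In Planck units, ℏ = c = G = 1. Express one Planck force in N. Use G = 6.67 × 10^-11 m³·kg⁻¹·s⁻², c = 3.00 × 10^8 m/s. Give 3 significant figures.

1.21 × 10^44 N

The unique combination of the constants set to 1 with dimensions of force is F_P = c⁴/G.
  = 8.10 × 10^33 / 6.67 × 10^-11
  = 1.21 × 10^44 N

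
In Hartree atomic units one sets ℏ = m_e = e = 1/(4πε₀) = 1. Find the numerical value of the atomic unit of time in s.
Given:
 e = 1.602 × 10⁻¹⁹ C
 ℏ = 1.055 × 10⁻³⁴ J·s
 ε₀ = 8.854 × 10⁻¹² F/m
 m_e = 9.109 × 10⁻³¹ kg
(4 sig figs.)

τ_au = (4πε₀)²ℏ³/(m_e e⁴)
E_h = 4.354 × 10⁻¹⁸ J
ℏ/E_h = 2.423 × 10⁻¹⁷ s

2.423 × 10⁻¹⁷ s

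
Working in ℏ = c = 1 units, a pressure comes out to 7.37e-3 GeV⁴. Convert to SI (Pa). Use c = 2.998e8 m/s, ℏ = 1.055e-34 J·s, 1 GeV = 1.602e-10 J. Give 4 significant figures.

Pressure is [E]/[L]³ = [E]⁴/(ℏc)³.
1 GeV⁴ → 1/(ℏc)³ × (1 GeV in J)⁴ = 2.082e37 Pa.
Result: 7.37e-3 × 2.082e37 = 1.534e35 Pa.

1.534e35 Pa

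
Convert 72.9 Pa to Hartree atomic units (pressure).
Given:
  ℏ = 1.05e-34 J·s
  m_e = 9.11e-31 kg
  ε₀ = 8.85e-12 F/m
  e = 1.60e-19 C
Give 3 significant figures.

atomic unit of pressure: P_au = E_h/a₀³ = m_e⁴e¹⁰/((4πε₀)⁵ℏ⁸) = 3.01e13 Pa.
72.9 / 3.01e13 = 2.42e-12

2.42e-12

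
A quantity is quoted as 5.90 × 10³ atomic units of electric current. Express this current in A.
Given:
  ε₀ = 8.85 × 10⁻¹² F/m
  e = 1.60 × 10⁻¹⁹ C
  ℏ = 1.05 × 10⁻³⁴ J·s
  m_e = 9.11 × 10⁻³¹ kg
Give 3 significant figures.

39.4 A

One atomic unit of electric current: I_au = e E_h/ℏ = m_e e⁵/((4πε₀)²ℏ³) = 6.67 × 10⁻³ A.
5.90 × 10³ × 6.67 × 10⁻³ A = 39.4 A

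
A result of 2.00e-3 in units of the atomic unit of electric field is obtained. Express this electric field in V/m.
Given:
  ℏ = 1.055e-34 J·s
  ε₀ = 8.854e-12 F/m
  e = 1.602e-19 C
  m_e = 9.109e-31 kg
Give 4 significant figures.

1.026e9 V/m

One atomic unit of electric field: E_au = E_h/(e a₀) = m_e²e⁵/((4πε₀)³ℏ⁴) = 5.131e11 V/m.
2.00e-3 × 5.131e11 V/m = 1.026e9 V/m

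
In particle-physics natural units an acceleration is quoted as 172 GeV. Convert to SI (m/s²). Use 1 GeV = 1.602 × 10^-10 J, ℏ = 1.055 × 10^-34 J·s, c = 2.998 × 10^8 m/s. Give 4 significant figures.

Acceleration is [L]/[T]² = c·[E]/ℏ.
1 GeV → c/ℏ × (1 GeV in J) = 4.552 × 10^32 m/s².
Result: 172 × 4.552 × 10^32 = 7.830 × 10^34 m/s².

7.830 × 10^34 m/s²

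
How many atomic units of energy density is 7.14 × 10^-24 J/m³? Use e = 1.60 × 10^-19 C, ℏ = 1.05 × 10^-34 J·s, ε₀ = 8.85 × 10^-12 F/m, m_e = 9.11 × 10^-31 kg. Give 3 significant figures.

atomic unit of energy density: u_au = E_h/a₀³ = m_e⁴e¹⁰/((4πε₀)⁵ℏ⁸) = 3.01 × 10^13 J/m³.
7.14 × 10^-24 / 3.01 × 10^13 = 2.37 × 10^-37

2.37 × 10^-37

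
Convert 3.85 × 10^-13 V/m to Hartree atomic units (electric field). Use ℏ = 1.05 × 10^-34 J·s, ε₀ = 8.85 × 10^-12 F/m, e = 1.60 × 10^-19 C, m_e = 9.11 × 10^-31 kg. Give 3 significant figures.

7.40 × 10^-25

atomic unit of electric field: E_au = E_h/(e a₀) = m_e²e⁵/((4πε₀)³ℏ⁴) = 5.20 × 10^11 V/m.
3.85 × 10^-13 / 5.20 × 10^11 = 7.40 × 10^-25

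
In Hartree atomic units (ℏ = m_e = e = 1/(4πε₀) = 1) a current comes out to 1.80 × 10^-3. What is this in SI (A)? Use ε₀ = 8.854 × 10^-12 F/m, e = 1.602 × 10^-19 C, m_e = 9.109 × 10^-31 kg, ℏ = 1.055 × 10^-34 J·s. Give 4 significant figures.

One atomic unit of electric current: I_au = e E_h/ℏ = m_e e⁵/((4πε₀)²ℏ³) = 6.612 × 10^-3 A.
1.80 × 10^-3 × 6.612 × 10^-3 A = 1.190 × 10^-5 A

1.190 × 10^-5 A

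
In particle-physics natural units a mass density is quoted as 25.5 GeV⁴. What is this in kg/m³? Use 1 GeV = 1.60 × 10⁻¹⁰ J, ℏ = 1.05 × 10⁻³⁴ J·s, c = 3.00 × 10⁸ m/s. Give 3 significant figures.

5.94 × 10²¹ kg/m³

Mass density is [E]/(c²[L]³) = [E]⁴/(ℏ³c⁵).
1 GeV⁴ → 1/(ℏ³c⁵) × (1 GeV in J)⁴ = 2.33 × 10²⁰ kg/m³.
Result: 25.5 × 2.33 × 10²⁰ = 5.94 × 10²¹ kg/m³.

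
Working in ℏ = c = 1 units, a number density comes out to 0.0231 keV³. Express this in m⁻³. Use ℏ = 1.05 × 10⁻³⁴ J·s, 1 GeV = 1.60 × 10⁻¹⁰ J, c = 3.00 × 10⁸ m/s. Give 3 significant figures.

Number density is [L]⁻³ = [E]³/(ℏc)³.
1 GeV³ → 1/(ℏc)³ × (1 GeV in J)³ = 1.31 × 10⁴⁷ m⁻³.
Convert the energy scale: 0.0231 keV³ = 2.31 × 10⁻²⁰ GeV³.
Result: 2.31 × 10⁻²⁰ × 1.31 × 10⁴⁷ = 3.03 × 10²⁷ m⁻³.

3.03 × 10²⁷ m⁻³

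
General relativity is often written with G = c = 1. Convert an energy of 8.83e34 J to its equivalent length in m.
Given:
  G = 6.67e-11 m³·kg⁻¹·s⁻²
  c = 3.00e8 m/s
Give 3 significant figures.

Energy → length via G/c⁴.
8.83e34 J × (G/c⁴) = 7.27e-10 m

7.27e-10 m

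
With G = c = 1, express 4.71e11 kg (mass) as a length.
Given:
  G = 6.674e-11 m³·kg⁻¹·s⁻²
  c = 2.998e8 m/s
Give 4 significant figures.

In G = c = 1 units mass has dimensions of length; the conversion factor is G/c².
4.71e11 kg × (G/c²) = 3.497e-16 m

3.497e-16 m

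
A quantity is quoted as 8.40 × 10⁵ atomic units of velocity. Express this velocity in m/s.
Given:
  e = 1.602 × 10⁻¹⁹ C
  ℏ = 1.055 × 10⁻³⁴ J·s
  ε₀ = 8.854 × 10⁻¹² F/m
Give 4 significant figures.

One atomic unit of velocity: v_au = e²/(4πε₀ℏ) = 2.186 × 10⁶ m/s.
8.40 × 10⁵ × 2.186 × 10⁶ m/s = 1.837 × 10¹² m/s

1.837 × 10¹² m/s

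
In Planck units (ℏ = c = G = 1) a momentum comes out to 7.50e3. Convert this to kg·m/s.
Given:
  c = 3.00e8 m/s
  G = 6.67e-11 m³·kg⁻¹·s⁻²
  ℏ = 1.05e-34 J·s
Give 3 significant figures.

4.89e4 kg·m/s

One Planck momentum: p_P = √(ℏc³/G) = 6.52 kg·m/s.
7.50e3 × 6.52 kg·m/s = 4.89e4 kg·m/s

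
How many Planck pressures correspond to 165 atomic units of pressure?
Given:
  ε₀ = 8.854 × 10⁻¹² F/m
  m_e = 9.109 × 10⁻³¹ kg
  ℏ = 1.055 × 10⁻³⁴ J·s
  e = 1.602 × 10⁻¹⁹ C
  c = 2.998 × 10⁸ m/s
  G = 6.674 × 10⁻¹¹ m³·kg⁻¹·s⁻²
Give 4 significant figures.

atomic unit of pressure: P_au = E_h/a₀³ = m_e⁴e¹⁰/((4πε₀)⁵ℏ⁸) = 2.929 × 10¹³ Pa
Planck pressure: p_P = c⁷/(ℏG²) = 4.632 × 10¹¹³ Pa
165 × 2.929 × 10¹³ / 4.632 × 10¹¹³ = 1.043 × 10⁻⁹⁸

1.043 × 10⁻⁹⁸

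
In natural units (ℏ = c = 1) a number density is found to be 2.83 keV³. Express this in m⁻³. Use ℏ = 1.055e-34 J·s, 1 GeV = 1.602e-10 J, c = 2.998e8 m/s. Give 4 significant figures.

Number density is [L]⁻³ = [E]³/(ℏc)³.
1 GeV³ → 1/(ℏc)³ × (1 GeV in J)³ = 1.299e47 m⁻³.
Convert the energy scale: 2.83 keV³ = 2.83e-18 GeV³.
Result: 2.83e-18 × 1.299e47 = 3.677e29 m⁻³.

3.677e29 m⁻³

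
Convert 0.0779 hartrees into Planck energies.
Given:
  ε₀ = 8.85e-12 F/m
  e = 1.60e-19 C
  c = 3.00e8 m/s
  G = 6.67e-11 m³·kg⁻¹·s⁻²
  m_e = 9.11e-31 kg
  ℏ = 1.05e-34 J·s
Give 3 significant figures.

1.74e-28

hartree: E_h = m_e e⁴/(4πε₀ℏ)² = 4.38e-18 J
Planck energy: E_P = √(ℏc⁵/G) = 1.96e9 J
0.0779 × 4.38e-18 / 1.96e9 = 1.74e-28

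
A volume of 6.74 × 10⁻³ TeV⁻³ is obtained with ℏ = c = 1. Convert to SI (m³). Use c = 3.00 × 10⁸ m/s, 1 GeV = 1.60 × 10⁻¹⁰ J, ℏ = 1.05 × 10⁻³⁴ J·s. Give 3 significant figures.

Volume is [L]³ = [E]⁻³·(ℏc)³.
1 GeV⁻³ → (ℏc)³ × (1 GeV in J)⁻³ = 7.63 × 10⁻⁴⁸ m³.
Convert the energy scale: 6.74 × 10⁻³ TeV⁻³ = 6.74 × 10⁻¹² GeV⁻³.
Result: 6.74 × 10⁻¹² × 7.63 × 10⁻⁴⁸ = 5.14 × 10⁻⁵⁹ m³.

5.14 × 10⁻⁵⁹ m³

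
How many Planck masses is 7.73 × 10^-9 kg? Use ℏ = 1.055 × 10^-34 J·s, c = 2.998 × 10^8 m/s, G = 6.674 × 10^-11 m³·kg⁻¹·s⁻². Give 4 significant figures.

0.3551

Planck mass: m_P = √(ℏc/G) = 2.177 × 10^-8 kg.
7.73 × 10^-9 / 2.177 × 10^-8 = 0.3551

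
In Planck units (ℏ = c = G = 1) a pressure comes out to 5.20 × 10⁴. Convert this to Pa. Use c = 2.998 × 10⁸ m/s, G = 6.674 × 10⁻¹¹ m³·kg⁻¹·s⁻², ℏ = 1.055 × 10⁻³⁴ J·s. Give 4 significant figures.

2.409 × 10¹¹⁸ Pa

One Planck pressure: p_P = c⁷/(ℏG²) = 4.632 × 10¹¹³ Pa.
5.20 × 10⁴ × 4.632 × 10¹¹³ Pa = 2.409 × 10¹¹⁸ Pa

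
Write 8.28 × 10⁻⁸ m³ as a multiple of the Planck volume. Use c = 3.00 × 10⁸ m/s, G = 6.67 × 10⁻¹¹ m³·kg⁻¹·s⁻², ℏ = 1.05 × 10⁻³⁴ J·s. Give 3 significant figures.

Planck volume: V_P = (ℏG/c³)^(3/2) = 4.18 × 10⁻¹⁰⁵ m³.
8.28 × 10⁻⁸ / 4.18 × 10⁻¹⁰⁵ = 1.98 × 10⁹⁷

1.98 × 10⁹⁷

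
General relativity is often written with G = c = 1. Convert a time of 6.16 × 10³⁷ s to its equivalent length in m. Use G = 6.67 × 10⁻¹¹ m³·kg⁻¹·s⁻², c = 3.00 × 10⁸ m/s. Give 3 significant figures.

Time → length via c.
6.16 × 10³⁷ s × (c) = 1.85 × 10⁴⁶ m

1.85 × 10⁴⁶ m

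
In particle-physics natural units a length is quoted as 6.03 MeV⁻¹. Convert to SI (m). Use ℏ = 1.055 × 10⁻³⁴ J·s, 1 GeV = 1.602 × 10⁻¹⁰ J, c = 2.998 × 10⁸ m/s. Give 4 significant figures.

A length is [E]⁻¹ in ℏ=c=1; restore one factor of ℏc.
1 GeV⁻¹ → ℏc × (1 GeV in J)⁻¹ = 1.974 × 10⁻¹⁶ m.
Convert the energy scale: 6.03 MeV⁻¹ = 6.03 × 10³ GeV⁻¹.
Result: 6.03 × 10³ × 1.974 × 10⁻¹⁶ = 1.191 × 10⁻¹² m.

1.191 × 10⁻¹² m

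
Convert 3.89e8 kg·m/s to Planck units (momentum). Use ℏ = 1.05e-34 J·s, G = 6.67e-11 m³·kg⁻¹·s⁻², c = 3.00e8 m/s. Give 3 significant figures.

5.97e7

Planck momentum: p_P = √(ℏc³/G) = 6.52 kg·m/s.
3.89e8 / 6.52 = 5.97e7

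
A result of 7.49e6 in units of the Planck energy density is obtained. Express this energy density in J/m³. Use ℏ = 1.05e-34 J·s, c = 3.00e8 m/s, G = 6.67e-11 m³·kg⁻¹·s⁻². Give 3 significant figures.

3.51e120 J/m³

One Planck energy density: u_P = c⁷/(ℏG²) = 4.68e113 J/m³.
7.49e6 × 4.68e113 J/m³ = 3.51e120 J/m³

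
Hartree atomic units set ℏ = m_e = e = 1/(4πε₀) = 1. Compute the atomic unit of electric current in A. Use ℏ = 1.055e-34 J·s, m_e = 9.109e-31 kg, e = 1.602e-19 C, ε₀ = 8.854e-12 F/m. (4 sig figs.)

6.612e-3 A

From ℏ = m_e = e = 1/(4πε₀) = 1 the current scale is I_au = e E_h/ℏ = m_e e⁵/((4πε₀)²ℏ³).
E_h = 4.354e-18 J
e·E_h/ℏ = 6.612e-3 A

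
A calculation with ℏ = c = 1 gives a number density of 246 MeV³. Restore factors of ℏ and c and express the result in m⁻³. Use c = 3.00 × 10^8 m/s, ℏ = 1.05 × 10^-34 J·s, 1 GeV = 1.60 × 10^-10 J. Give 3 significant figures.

3.22 × 10^40 m⁻³

Number density is [L]⁻³ = [E]³/(ℏc)³.
1 GeV³ → 1/(ℏc)³ × (1 GeV in J)³ = 1.31 × 10^47 m⁻³.
Convert the energy scale: 246 MeV³ = 2.46 × 10^-7 GeV³.
Result: 2.46 × 10^-7 × 1.31 × 10^47 = 3.22 × 10^40 m⁻³.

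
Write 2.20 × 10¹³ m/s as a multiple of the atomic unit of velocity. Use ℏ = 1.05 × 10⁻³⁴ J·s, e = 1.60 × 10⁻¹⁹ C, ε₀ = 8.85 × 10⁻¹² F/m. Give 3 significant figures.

1.00 × 10⁷

atomic unit of velocity: v_au = e²/(4πε₀ℏ) = 2.19 × 10⁶ m/s.
2.20 × 10¹³ / 2.19 × 10⁶ = 1.00 × 10⁷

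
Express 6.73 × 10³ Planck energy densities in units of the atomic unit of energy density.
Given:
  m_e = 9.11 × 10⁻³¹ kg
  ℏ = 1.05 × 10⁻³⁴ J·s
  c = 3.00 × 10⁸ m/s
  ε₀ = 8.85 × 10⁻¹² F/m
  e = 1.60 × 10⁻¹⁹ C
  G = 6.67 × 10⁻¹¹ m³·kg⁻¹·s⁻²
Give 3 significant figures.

Planck energy density: u_P = c⁷/(ℏG²) = 4.68 × 10¹¹³ J/m³
atomic unit of energy density: u_au = E_h/a₀³ = m_e⁴e¹⁰/((4πε₀)⁵ℏ⁸) = 3.01 × 10¹³ J/m³
6.73 × 10³ × 4.68 × 10¹¹³ / 3.01 × 10¹³ = 1.05 × 10¹⁰⁴

1.05 × 10¹⁰⁴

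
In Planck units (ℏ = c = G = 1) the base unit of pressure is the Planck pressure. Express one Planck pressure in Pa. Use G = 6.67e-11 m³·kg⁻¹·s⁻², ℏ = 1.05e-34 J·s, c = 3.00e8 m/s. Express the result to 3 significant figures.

4.68e113 Pa

p_P = c⁷/(ℏG²)
  = 2.19e59 / 4.67e-55
  = 4.68e113 Pa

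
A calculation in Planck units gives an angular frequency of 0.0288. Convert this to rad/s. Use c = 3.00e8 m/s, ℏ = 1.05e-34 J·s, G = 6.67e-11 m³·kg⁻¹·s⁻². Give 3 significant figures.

5.36e41 rad/s

One Planck angular frequency: ω_P = √(c⁵/(ℏG)) = 1.86e43 rad/s.
0.0288 × 1.86e43 rad/s = 5.36e41 rad/s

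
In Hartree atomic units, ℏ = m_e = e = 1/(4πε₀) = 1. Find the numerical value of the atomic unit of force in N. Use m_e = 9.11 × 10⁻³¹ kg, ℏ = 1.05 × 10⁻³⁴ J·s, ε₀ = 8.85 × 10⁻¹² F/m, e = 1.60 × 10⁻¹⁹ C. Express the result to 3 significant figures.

8.33 × 10⁻⁸ N

The unique combination of the constants set to 1 with dimensions of force is F_au = E_h/a₀ = m_e²e⁶/((4πε₀)³ℏ⁴).
E_h = 4.38 × 10⁻¹⁸ J
a₀ = 5.26 × 10⁻¹¹ m
E_h/a₀ = 8.33 × 10⁻⁸ N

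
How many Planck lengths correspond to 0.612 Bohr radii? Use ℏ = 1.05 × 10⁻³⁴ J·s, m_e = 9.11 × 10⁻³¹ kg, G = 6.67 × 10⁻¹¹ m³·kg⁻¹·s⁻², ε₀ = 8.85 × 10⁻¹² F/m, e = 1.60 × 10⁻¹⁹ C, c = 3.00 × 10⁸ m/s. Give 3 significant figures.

2.00 × 10²⁴

Bohr radius: a₀ = 4πε₀ℏ²/(m_e e²) = 5.26 × 10⁻¹¹ m
Planck length: ℓ_P = √(ℏG/c³) = 1.61 × 10⁻³⁵ m
0.612 × 5.26 × 10⁻¹¹ / 1.61 × 10⁻³⁵ = 2.00 × 10²⁴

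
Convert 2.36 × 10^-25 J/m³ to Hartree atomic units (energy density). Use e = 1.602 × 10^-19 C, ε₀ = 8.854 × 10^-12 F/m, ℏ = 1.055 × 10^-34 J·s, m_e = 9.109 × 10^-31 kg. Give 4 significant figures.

8.057 × 10^-39

atomic unit of energy density: u_au = E_h/a₀³ = m_e⁴e¹⁰/((4πε₀)⁵ℏ⁸) = 2.929 × 10^13 J/m³.
2.36 × 10^-25 / 2.929 × 10^13 = 8.057 × 10^-39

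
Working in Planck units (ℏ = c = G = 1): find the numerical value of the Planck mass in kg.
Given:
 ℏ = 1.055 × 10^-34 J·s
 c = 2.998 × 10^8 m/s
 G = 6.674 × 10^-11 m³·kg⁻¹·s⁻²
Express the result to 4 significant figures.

From ℏ = c = G = 1 the mass scale is m_P = √(ℏc/G).
  = √(4.739 × 10^-16)
  = 2.177 × 10^-8 kg

2.177 × 10^-8 kg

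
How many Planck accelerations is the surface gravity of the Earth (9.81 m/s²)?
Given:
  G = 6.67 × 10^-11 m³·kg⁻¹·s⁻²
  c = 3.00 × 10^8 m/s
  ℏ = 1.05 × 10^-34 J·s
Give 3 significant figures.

Planck acceleration: a_P = √(c⁷/(ℏG)) = 5.59 × 10^51 m/s².
9.81 / 5.59 × 10^51 = 1.76 × 10^-51

1.76 × 10^-51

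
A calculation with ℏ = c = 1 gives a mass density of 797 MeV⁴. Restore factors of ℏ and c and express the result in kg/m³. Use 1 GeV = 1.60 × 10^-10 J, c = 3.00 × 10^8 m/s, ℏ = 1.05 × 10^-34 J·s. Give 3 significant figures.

Mass density is [E]/(c²[L]³) = [E]⁴/(ℏ³c⁵).
1 GeV⁴ → 1/(ℏ³c⁵) × (1 GeV in J)⁴ = 2.33 × 10^20 kg/m³.
Convert the energy scale: 797 MeV⁴ = 7.97 × 10^-10 GeV⁴.
Result: 7.97 × 10^-10 × 2.33 × 10^20 = 1.86 × 10^11 kg/m³.

1.86 × 10^11 kg/m³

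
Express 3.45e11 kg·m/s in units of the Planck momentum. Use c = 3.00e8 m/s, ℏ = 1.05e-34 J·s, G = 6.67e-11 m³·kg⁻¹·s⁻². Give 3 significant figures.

Planck momentum: p_P = √(ℏc³/G) = 6.52 kg·m/s.
3.45e11 / 6.52 = 5.29e10

5.29e10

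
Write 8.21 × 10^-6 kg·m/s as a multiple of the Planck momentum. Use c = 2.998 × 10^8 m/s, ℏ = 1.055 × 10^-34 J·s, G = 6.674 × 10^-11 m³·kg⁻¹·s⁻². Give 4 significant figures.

Planck momentum: p_P = √(ℏc³/G) = 6.527 kg·m/s.
8.21 × 10^-6 / 6.527 = 1.258 × 10^-6

1.258 × 10^-6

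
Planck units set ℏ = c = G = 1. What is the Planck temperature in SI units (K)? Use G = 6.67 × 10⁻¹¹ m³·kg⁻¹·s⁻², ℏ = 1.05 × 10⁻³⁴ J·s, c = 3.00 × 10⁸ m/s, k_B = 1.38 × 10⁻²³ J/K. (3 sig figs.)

Dimensional analysis gives T_P = √(ℏc⁵/G) / k_B.
  = √(3.83 × 10¹⁸) × 7.25 × 10²²
  = 1.42 × 10³² K

1.42 × 10³² K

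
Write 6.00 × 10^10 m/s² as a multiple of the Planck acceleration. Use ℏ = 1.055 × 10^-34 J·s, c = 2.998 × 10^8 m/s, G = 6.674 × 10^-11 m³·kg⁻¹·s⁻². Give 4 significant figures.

Planck acceleration: a_P = √(c⁷/(ℏG)) = 5.560 × 10^51 m/s².
6.00 × 10^10 / 5.560 × 10^51 = 1.079 × 10^-41

1.079 × 10^-41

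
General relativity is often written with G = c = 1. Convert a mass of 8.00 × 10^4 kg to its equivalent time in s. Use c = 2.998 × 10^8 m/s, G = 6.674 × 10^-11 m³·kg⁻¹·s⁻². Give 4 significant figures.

1.981 × 10^-31 s

Mass → time via G/c³.
8.00 × 10^4 kg × (G/c³) = 1.981 × 10^-31 s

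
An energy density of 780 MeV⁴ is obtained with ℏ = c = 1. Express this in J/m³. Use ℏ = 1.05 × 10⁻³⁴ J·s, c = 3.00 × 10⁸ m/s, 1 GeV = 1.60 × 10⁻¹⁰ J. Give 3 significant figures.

[E]/[L]³ = [E]⁴/(ℏc)³; restore (ℏc)⁻³.
1 GeV⁴ → 1/(ℏc)³ × (1 GeV in J)⁴ = 2.10 × 10³⁷ J/m³.
Convert the energy scale: 780 MeV⁴ = 7.80 × 10⁻¹⁰ GeV⁴.
Result: 7.80 × 10⁻¹⁰ × 2.10 × 10³⁷ = 1.64 × 10²⁸ J/m³.

1.64 × 10²⁸ J/m³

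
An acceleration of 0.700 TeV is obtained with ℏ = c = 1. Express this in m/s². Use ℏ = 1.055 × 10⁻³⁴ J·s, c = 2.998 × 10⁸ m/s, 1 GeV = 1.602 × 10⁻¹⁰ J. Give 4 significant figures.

3.187 × 10³⁵ m/s²

Acceleration is [L]/[T]² = c·[E]/ℏ.
1 GeV → c/ℏ × (1 GeV in J) = 4.552 × 10³² m/s².
Convert the energy scale: 0.700 TeV = 700 GeV.
Result: 700 × 4.552 × 10³² = 3.187 × 10³⁵ m/s².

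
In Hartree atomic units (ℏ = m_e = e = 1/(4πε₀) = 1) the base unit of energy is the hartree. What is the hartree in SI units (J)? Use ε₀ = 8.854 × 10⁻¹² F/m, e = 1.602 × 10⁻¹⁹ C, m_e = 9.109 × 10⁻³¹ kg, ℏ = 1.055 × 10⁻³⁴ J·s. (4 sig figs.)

E_h = m_e e⁴/(4πε₀ℏ)²
  = 6.000 × 10⁻¹⁰⁶ / 1.378 × 10⁻⁸⁸
  = 4.354 × 10⁻¹⁸ J

4.354 × 10⁻¹⁸ J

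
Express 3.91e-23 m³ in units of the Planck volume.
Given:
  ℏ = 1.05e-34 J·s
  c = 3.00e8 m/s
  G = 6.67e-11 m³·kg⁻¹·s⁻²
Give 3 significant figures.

Planck volume: V_P = (ℏG/c³)^(3/2) = 4.18e-105 m³.
3.91e-23 / 4.18e-105 = 9.36e81

9.36e81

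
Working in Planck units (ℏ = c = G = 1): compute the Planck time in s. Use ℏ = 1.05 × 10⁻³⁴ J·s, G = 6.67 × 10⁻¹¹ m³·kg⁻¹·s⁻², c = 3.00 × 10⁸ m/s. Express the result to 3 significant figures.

Dimensional analysis gives t_P = √(ℏG/c⁵).
  = √(2.88 × 10⁻⁸⁷)
  = 5.37 × 10⁻⁴⁴ s

5.37 × 10⁻⁴⁴ s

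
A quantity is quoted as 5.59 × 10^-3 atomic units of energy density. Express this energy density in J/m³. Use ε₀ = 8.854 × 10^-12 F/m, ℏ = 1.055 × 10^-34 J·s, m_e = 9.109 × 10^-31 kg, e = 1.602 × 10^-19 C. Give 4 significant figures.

1.637 × 10^11 J/m³

One atomic unit of energy density: u_au = E_h/a₀³ = m_e⁴e¹⁰/((4πε₀)⁵ℏ⁸) = 2.929 × 10^13 J/m³.
5.59 × 10^-3 × 2.929 × 10^13 J/m³ = 1.637 × 10^11 J/m³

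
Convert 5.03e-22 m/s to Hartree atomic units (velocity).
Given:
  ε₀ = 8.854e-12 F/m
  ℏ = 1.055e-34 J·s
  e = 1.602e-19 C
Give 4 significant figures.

2.301e-28

atomic unit of velocity: v_au = e²/(4πε₀ℏ) = 2.186e6 m/s.
5.03e-22 / 2.186e6 = 2.301e-28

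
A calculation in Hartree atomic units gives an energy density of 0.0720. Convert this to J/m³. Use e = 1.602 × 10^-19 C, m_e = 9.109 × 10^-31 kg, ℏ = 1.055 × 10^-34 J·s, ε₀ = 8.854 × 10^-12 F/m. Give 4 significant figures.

One atomic unit of energy density: u_au = E_h/a₀³ = m_e⁴e¹⁰/((4πε₀)⁵ℏ⁸) = 2.929 × 10^13 J/m³.
0.0720 × 2.929 × 10^13 J/m³ = 2.109 × 10^12 J/m³

2.109 × 10^12 J/m³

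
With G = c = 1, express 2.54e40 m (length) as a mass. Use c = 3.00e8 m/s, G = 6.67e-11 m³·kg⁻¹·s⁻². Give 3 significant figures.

3.43e67 kg

Length → mass via c²/G.
2.54e40 m × (c²/G) = 3.43e67 kg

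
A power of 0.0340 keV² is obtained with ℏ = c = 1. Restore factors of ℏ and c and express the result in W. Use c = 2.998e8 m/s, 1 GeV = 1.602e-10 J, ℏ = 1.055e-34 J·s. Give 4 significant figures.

Power is [E]/[T] = [E]²/ℏ.
1 GeV² → 1/ℏ × (1 GeV in J)² = 2.433e14 W.
Convert the energy scale: 0.0340 keV² = 3.40e-14 GeV².
Result: 3.40e-14 × 2.433e14 = 8.271 W.

8.271 W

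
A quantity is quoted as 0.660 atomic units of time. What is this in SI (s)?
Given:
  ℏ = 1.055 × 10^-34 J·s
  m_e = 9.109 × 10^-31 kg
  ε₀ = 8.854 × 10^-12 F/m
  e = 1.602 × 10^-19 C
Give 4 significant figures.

1.599 × 10^-17 s

One atomic unit of time: τ_au = (4πε₀)²ℏ³/(m_e e⁴) = 2.423 × 10^-17 s.
0.660 × 2.423 × 10^-17 s = 1.599 × 10^-17 s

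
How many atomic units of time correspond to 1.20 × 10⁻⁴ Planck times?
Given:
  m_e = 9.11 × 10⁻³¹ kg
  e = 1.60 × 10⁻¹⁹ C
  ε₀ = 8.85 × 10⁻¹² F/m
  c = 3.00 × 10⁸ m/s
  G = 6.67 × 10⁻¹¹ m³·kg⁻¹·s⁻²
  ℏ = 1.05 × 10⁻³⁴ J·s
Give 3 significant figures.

2.69 × 10⁻³¹

Planck time: t_P = √(ℏG/c⁵) = 5.37 × 10⁻⁴⁴ s
atomic unit of time: τ_au = (4πε₀)²ℏ³/(m_e e⁴) = 2.40 × 10⁻¹⁷ s
1.20 × 10⁻⁴ × 5.37 × 10⁻⁴⁴ / 2.40 × 10⁻¹⁷ = 2.69 × 10⁻³¹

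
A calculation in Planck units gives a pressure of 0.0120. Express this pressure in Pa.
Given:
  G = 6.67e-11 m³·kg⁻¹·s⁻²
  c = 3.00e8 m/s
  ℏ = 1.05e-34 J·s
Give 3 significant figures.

One Planck pressure: p_P = c⁷/(ℏG²) = 4.68e113 Pa.
0.0120 × 4.68e113 Pa = 5.62e111 Pa

5.62e111 Pa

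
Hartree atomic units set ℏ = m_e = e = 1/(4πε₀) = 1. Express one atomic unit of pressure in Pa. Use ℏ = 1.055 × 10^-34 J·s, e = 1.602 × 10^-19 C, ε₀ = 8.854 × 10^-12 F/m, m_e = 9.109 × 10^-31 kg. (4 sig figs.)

2.929 × 10^13 Pa

From ℏ = m_e = e = 1/(4πε₀) = 1 the pressure scale is P_au = E_h/a₀³ = m_e⁴e¹⁰/((4πε₀)⁵ℏ⁸).
E_h = 4.354 × 10^-18 J
a₀ = 5.297 × 10^-11 m
E_h/a₀³ = 2.929 × 10^13 Pa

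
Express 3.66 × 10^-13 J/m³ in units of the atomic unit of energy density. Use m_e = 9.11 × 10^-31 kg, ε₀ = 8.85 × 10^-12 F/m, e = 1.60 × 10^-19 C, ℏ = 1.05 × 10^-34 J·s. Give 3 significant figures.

atomic unit of energy density: u_au = E_h/a₀³ = m_e⁴e¹⁰/((4πε₀)⁵ℏ⁸) = 3.01 × 10^13 J/m³.
3.66 × 10^-13 / 3.01 × 10^13 = 1.21 × 10^-26

1.21 × 10^-26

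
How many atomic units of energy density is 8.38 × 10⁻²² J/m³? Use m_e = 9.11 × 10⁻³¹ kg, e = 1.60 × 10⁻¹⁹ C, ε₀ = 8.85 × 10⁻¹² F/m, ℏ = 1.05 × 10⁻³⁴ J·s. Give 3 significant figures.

atomic unit of energy density: u_au = E_h/a₀³ = m_e⁴e¹⁰/((4πε₀)⁵ℏ⁸) = 3.01 × 10¹³ J/m³.
8.38 × 10⁻²² / 3.01 × 10¹³ = 2.78 × 10⁻³⁵

2.78 × 10⁻³⁵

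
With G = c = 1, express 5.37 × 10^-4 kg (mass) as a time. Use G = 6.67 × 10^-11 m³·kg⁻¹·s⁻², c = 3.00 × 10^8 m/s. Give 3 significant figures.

1.33 × 10^-39 s

Mass → time via G/c³.
5.37 × 10^-4 kg × (G/c³) = 1.33 × 10^-39 s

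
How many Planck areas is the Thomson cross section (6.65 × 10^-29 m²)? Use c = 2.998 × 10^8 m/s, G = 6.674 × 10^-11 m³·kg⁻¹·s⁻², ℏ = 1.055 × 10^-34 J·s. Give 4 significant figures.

Planck area: A_P = ℏG/c³ = 2.613 × 10^-70 m².
6.65 × 10^-29 / 2.613 × 10^-70 = 2.545 × 10^41

2.545 × 10^41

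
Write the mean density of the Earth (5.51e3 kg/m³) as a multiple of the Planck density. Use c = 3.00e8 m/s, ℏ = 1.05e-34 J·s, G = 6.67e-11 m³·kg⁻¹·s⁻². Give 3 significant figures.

Planck density: ρ_P = c⁵/(ℏG²) = 5.20e96 kg/m³.
5.51e3 / 5.20e96 = 1.06e-93

1.06e-93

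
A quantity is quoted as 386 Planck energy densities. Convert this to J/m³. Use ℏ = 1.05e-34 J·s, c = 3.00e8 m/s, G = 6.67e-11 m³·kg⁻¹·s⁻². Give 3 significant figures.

1.81e116 J/m³

One Planck energy density: u_P = c⁷/(ℏG²) = 4.68e113 J/m³.
386 × 4.68e113 J/m³ = 1.81e116 J/m³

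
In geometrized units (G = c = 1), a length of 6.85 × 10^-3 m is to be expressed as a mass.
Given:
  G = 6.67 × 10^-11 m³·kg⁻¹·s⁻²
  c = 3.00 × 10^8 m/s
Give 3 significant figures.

Length → mass via c²/G.
6.85 × 10^-3 m × (c²/G) = 9.24 × 10^24 kg

9.24 × 10^24 kg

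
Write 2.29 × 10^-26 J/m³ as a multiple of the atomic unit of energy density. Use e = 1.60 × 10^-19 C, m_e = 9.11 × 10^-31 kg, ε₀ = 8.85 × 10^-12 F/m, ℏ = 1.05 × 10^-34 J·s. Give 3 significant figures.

atomic unit of energy density: u_au = E_h/a₀³ = m_e⁴e¹⁰/((4πε₀)⁵ℏ⁸) = 3.01 × 10^13 J/m³.
2.29 × 10^-26 / 3.01 × 10^13 = 7.60 × 10^-40

7.60 × 10^-40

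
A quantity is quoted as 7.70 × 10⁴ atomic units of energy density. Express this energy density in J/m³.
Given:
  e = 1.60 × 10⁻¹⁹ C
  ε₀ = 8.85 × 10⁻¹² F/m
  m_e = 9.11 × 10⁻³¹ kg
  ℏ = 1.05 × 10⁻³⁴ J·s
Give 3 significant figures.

2.32 × 10¹⁸ J/m³

One atomic unit of energy density: u_au = E_h/a₀³ = m_e⁴e¹⁰/((4πε₀)⁵ℏ⁸) = 3.01 × 10¹³ J/m³.
7.70 × 10⁴ × 3.01 × 10¹³ J/m³ = 2.32 × 10¹⁸ J/m³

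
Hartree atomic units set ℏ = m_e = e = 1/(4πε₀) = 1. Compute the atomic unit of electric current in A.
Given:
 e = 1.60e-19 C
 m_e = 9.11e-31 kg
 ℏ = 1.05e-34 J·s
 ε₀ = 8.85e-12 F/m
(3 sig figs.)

The unique combination of the constants set to 1 with dimensions of current is I_au = e E_h/ℏ = m_e e⁵/((4πε₀)²ℏ³).
E_h = 4.38e-18 J
e·E_h/ℏ = 6.67e-3 A

6.67e-3 A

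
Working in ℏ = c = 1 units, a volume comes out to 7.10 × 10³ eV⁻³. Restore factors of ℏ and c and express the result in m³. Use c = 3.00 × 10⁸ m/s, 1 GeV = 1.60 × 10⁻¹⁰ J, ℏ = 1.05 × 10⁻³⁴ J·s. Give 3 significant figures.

Volume is [L]³ = [E]⁻³·(ℏc)³.
1 GeV⁻³ → (ℏc)³ × (1 GeV in J)⁻³ = 7.63 × 10⁻⁴⁸ m³.
Convert the energy scale: 7.10 × 10³ eV⁻³ = 7.10 × 10³⁰ GeV⁻³.
Result: 7.10 × 10³⁰ × 7.63 × 10⁻⁴⁸ = 5.42 × 10⁻¹⁷ m³.

5.42 × 10⁻¹⁷ m³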